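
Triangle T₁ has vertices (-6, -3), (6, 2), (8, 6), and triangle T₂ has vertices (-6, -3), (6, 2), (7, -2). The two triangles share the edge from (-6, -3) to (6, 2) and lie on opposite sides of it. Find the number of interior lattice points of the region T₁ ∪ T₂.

The union is the simple quadrilateral with vertices (-6, -3), (8, 6), (6, 2), (7, -2) in order.
By the shoelace formula, twice the signed area is |((-6)·6 − 8·(-3)) + (8·2 − 6·6) + (6·(-2) − 7·2) + (7·(-3) − (-6)·(-2))| = 91, so the area is 45.5.
The number of boundary lattice points is Σ gcd(|Δx|,|Δy|) = gcd(14,9) + gcd(2,4) + gcd(1,4) + gcd(13,1) = 1+2+1+1 = 5.
By Pick's theorem I = A − B/2 + 1 = 45.5 − 5/2 + 1 = 44.

44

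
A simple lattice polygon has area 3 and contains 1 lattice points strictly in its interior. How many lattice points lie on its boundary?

6

Pick's theorem gives A = I + B/2 − 1, so B = 2(A − I + 1) = 2(3 − 1 + 1) = 6.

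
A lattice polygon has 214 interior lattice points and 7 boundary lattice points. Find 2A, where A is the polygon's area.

Pick's theorem states A = I + B/2 − 1, so A = 214 + 7/2 − 1 = 433/2.
Hence 2A = 433.

433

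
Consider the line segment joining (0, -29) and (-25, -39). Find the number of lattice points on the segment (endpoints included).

The number of lattice points on a segment between lattice points is gcd(|Δx|,|Δy|) + 1 = gcd(25,10) + 1 = 5 + 1 = 6.

6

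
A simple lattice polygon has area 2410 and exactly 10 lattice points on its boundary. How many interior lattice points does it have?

Pick's theorem A = I + B/2 − 1 rearranges to I = A − B/2 + 1 = 2410 − 10/2 + 1 = 2406.

2406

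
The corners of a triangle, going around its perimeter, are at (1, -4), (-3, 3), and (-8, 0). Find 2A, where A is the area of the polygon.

Using the shoelace formula, 2A = |[1·3 − (-3)·(-4)] + [(-3)·0 − (-8)·3] + [(-8)·(-4) − 1·0]| = 47, so the area is 23.5.

47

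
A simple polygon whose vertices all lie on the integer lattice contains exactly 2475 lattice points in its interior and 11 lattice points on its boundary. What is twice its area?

By Pick's theorem, A = I + B/2 − 1 = 2475 + 11/2 − 1 = 4959/2.
Hence 2A = 4959.

4959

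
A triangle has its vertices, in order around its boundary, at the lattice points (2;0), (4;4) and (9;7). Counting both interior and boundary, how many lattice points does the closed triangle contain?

By the shoelace formula, twice the signed area is |[2·4 − 4·0] + [4·7 − 9·4] + [9·0 − 2·7]| = 14, so the area is 7.
The number of boundary lattice points is Σ gcd(|Δx|,|Δy|) = gcd(2,4) + gcd(5,3) + gcd(7,7) = 2+1+7 = 10.
Pick's theorem gives I = A − B/2 + 1 = 7 − 10/2 + 1 = 3, so the closed region contains I + B = 3 + 10 = 13 lattice points.

13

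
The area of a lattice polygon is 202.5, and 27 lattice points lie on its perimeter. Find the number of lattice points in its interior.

190

From Pick's theorem, I = A − B/2 + 1 = 202.5 − 27/2 + 1 = 190.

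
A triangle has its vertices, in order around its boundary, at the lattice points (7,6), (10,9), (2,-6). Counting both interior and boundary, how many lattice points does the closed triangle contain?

14

The shoelace formula gives twice the area as |[7·9 − 10·6] + [10·(-6) − 2·9] + [2·6 − 7·(-6)]| = 21, so the area is 10.5.
Summing gcd(|Δx|,|Δy|) over the edges gives the boundary count: gcd(3,3) + gcd(8,15) + gcd(5,12) = 3+1+1 = 5.
Pick's theorem gives I = A − B/2 + 1 = 10.5 − 5/2 + 1 = 9, so the closed region contains I + B = 9 + 5 = 14 lattice points.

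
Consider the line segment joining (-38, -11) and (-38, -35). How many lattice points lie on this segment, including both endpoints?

25

The number of lattice points on a segment between lattice points is gcd(|Δx|,|Δy|) + 1 = gcd(0,24) + 1 = 24 + 1 = 25.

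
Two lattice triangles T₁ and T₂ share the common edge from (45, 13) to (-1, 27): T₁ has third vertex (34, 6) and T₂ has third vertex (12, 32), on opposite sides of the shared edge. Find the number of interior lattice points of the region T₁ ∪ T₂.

440

The union is the simple quadrilateral with vertices (45, 13), (34, 6), (-1, 27), (12, 32) in order.
By the shoelace formula, twice the signed area is |[45·6 − 34·13] + [34·27 − (-1)·6] + [(-1)·32 − 12·27] + [12·13 − 45·32]| = 888, so the area is 444.
Along each edge there are gcd(|Δx|,|Δy|)+1 lattice points, so counting each shared vertex once the boundary has gcd(11,7) + gcd(35,21) + gcd(13,5) + gcd(33,19) = 1+7+1+1 = 10.
By Pick's theorem I = A − B/2 + 1 = 444 − 10/2 + 1 = 440.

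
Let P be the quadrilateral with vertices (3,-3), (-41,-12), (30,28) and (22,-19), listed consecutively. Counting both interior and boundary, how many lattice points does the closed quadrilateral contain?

The shoelace formula gives twice the area as |[3·(-12) − (-41)·(-3)] + [(-41)·28 − 30·(-12)] + [30·(-19) − 22·28] + [22·(-3) − 3·(-19)]| = 2142, so the area is 1071.
Summing gcd(|Δx|,|Δy|) over the edges gives the boundary count: gcd(44,9) + gcd(71,40) + gcd(8,47) + gcd(19,16) = 1+1+1+1 = 4.
Pick's theorem gives I = A − B/2 + 1 = 1071 − 4/2 + 1 = 1070, so the closed region contains I + B = 1070 + 4 = 1074 lattice points.

1074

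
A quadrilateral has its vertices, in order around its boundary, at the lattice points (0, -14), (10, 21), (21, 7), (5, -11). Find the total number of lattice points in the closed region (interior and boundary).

289

By the shoelace formula, twice the signed area is |[0·21 − 10·(-14)] + [10·7 − 21·21] + [21·(-11) − 5·7] + [5·(-14) − 0·(-11)]| = 567, so the area is 283.5.
Summing gcd(|Δx|,|Δy|) over the edges gives the boundary count: gcd(10,35) + gcd(11,14) + gcd(16,18) + gcd(5,3) = 5+1+2+1 = 9.
Pick's theorem gives I = A − B/2 + 1 = 283.5 − 9/2 + 1 = 280, so the closed region contains I + B = 280 + 9 = 289 lattice points.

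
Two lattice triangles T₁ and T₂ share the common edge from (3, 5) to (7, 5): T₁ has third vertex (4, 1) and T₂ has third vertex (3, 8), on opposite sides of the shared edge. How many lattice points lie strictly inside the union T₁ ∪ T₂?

The union is the simple quadrilateral with vertices (3, 5), (4, 1), (7, 5), (3, 8) in order.
Using the shoelace formula, 2A = |(3·1 − 4·5) + (4·5 − 7·1) + (7·8 − 3·5) + (3·5 − 3·8)| = 28, so the area is 14.
The number of boundary lattice points is Σ gcd(|Δx|,|Δy|) = gcd(1,4) + gcd(3,4) + gcd(4,3) + gcd(0,3) = 1+1+1+3 = 6.
By Pick's theorem I = A − B/2 + 1 = 14 − 6/2 + 1 = 12.

12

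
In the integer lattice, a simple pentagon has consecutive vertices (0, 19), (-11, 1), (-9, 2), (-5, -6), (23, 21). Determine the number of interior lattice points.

362

The shoelace formula gives twice the area as |(0·1 − (-11)·19) + ((-11)·2 − (-9)·1) + ((-9)·(-6) − (-5)·2) + ((-5)·21 − 23·(-6)) + (23·19 − 0·21)| = 730, so the area is 365.
Summing gcd(|Δx|,|Δy|) over the edges gives the boundary count: gcd(11,18) + gcd(2,1) + gcd(4,8) + gcd(28,27) + gcd(23,2) = 1+1+4+1+1 = 8.
By Pick's theorem A = I + B/2 − 1, so I = 365 − 8/2 + 1 = 362.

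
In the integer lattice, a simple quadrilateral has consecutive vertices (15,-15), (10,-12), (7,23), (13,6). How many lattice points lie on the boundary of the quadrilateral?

4

Along each edge there are gcd(|Δx|,|Δy|)+1 lattice points, so counting each shared vertex once the boundary has gcd(5,3) + gcd(3,35) + gcd(6,17) + gcd(2,21) = 1+1+1+1 = 4.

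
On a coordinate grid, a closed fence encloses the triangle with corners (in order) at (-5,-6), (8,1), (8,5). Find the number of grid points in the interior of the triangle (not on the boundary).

The shoelace formula gives twice the area as |((-5)·1 − 8·(-6)) + (8·5 − 8·1) + (8·(-6) − (-5)·5)| = 52, so the area is 26.
The number of boundary lattice points is Σ gcd(|Δx|,|Δy|) = gcd(13,7) + gcd(0,4) + gcd(13,11) = 1+4+1 = 6.
Pick's theorem gives I = A − B/2 + 1 = 26 − 6/2 + 1 = 24.

24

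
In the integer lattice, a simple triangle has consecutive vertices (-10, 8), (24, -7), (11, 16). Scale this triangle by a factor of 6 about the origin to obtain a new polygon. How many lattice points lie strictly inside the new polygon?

10558

The shoelace formula gives twice the area as |((-10)·(-7) − 24·8) + (24·16 − 11·(-7)) + (11·8 − (-10)·16)| = 587, so the area is 293.5.
The number of boundary lattice points is Σ gcd(|Δx|,|Δy|) = gcd(34,15) + gcd(13,23) + gcd(21,8) = 1+1+1 = 3.
Scaling by 6 multiplies the area by 6² = 36 (so the new area is 10566) and multiplies the boundary lattice-point count by 6, giving 18.
By Pick's theorem, the interior count of the dilated polygon is 10566 − 18/2 + 1 = 10558.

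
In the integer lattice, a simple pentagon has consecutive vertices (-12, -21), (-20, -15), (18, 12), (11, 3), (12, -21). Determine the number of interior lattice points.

516

Using the shoelace formula, 2A = |((-12)·(-15) − (-20)·(-21)) + ((-20)·12 − 18·(-15)) + (18·3 − 11·12) + (11·(-21) − 12·3) + (12·(-21) − (-12)·(-21))| = 1059, so the area is 529.5.
The number of boundary lattice points is Σ gcd(|Δx|,|Δy|) = gcd(8,6) + gcd(38,27) + gcd(7,9) + gcd(1,24) + gcd(24,0) = 2+1+1+1+24 = 29.
Pick's theorem gives I = A − B/2 + 1 = 529.5 − 29/2 + 1 = 516.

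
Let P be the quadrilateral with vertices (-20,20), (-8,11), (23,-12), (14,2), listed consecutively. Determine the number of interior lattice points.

Using the shoelace formula, 2A = |[(-20)·11 − (-8)·20] + [(-8)·(-12) − 23·11] + [23·2 − 14·(-12)] + [14·20 − (-20)·2]| = 317, so the area is 158.5.
The number of boundary lattice points is Σ gcd(|Δx|,|Δy|) = gcd(12,9) + gcd(31,23) + gcd(9,14) + gcd(34,18) = 3+1+1+2 = 7.
Pick's theorem gives I = A − B/2 + 1 = 158.5 − 7/2 + 1 = 156.

156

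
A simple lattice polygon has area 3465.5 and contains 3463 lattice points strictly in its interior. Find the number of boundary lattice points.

7

Pick's theorem gives A = I + B/2 − 1, so B = 2(A − I + 1) = 2(3465.5 − 3463 + 1) = 7.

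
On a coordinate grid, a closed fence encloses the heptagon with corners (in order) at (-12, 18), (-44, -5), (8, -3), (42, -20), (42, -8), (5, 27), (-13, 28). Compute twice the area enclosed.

3261

Using the shoelace formula, 2A = |((-12)·(-5) − (-44)·18) + ((-44)·(-3) − 8·(-5)) + (8·(-20) − 42·(-3)) + (42·(-8) − 42·(-20)) + (42·27 − 5·(-8)) + (5·28 − (-13)·27) + ((-13)·18 − (-12)·28)| = 3261, so the area is 1630.5.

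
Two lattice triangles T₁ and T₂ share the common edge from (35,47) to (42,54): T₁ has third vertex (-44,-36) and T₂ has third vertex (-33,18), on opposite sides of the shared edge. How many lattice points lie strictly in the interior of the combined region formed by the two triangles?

The union is the simple quadrilateral with vertices (35,47), (-44,-36), (42,54), (-33,18) in order.
The shoelace formula gives twice the area as |(35·(-36) − (-44)·47) + ((-44)·54 − 42·(-36)) + (42·18 − (-33)·54) + ((-33)·47 − 35·18)| = 301, so the area is 150.5.
Summing gcd(|Δx|,|Δy|) over the edges gives the boundary count: gcd(79,83) + gcd(86,90) + gcd(75,36) + gcd(68,29) = 1+2+3+1 = 7.
By Pick's theorem I = A − B/2 + 1 = 150.5 − 7/2 + 1 = 148.

148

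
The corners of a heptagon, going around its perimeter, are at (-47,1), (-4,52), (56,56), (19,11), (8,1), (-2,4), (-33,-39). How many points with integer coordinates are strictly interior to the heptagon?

Using the shoelace formula, 2A = |[(-47)·52 − (-4)·1] + [(-4)·56 − 56·52] + [56·11 − 19·56] + [19·1 − 8·11] + [8·4 − (-2)·1] + [(-2)·(-39) − (-33)·4] + [(-33)·1 − (-47)·(-39)]| = 7715, so the area is 7715/2.
The number of boundary lattice points is Σ gcd(|Δx|,|Δy|) = gcd(43,51) + gcd(60,4) + gcd(37,45) + gcd(11,10) + gcd(10,3) + gcd(31,43) + gcd(14,40) = 1+4+1+1+1+1+2 = 11.
Pick's theorem gives I = A − B/2 + 1 = 7715/2 − 11/2 + 1 = 3853.

3853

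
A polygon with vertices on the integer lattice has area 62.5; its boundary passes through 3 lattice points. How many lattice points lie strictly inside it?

Pick's theorem A = I + B/2 − 1 rearranges to I = A − B/2 + 1 = 62.5 − 3/2 + 1 = 62.

62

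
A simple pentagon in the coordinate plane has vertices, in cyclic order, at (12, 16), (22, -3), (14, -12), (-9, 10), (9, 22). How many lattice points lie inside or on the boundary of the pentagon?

500

Using the shoelace formula, 2A = |[12·(-3) − 22·16] + [22·(-12) − 14·(-3)] + [14·10 − (-9)·(-12)] + [(-9)·22 − 9·10] + [9·16 − 12·22]| = 986, so the area is 493.
Along each edge there are gcd(|Δx|,|Δy|)+1 lattice points, so counting each shared vertex once the boundary has gcd(10,19) + gcd(8,9) + gcd(23,22) + gcd(18,12) + gcd(3,6) = 1+1+1+6+3 = 12.
Pick's theorem gives I = A − B/2 + 1 = 493 − 12/2 + 1 = 488, so the closed region contains I + B = 488 + 12 = 500 lattice points.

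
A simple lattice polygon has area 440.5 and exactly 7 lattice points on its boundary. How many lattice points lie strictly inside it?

Pick's theorem A = I + B/2 − 1 rearranges to I = A − B/2 + 1 = 440.5 − 7/2 + 1 = 438.

438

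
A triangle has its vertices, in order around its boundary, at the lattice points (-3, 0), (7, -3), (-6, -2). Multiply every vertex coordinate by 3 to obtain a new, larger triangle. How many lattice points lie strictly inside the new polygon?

The shoelace formula gives twice the area as |[(-3)·(-3) − 7·0] + [7·(-2) − (-6)·(-3)] + [(-6)·0 − (-3)·(-2)]| = 29, so the area is 29/2.
The number of boundary lattice points is Σ gcd(|Δx|,|Δy|) = gcd(10,3) + gcd(13,1) + gcd(3,2) = 1+1+1 = 3.
Scaling by 3 multiplies the area by 3² = 9 (so the new area is 130.5) and multiplies the boundary lattice-point count by 3, giving 9.
By Pick's theorem, the interior count of the dilated polygon is 130.5 − 9/2 + 1 = 127.

127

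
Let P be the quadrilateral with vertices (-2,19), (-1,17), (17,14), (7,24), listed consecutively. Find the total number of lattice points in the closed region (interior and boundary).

95

By the shoelace formula, twice the signed area is |[(-2)·17 − (-1)·19] + [(-1)·14 − 17·17] + [17·24 − 7·14] + [7·19 − (-2)·24]| = 173, so the area is 86.5.
Summing gcd(|Δx|,|Δy|) over the edges gives the boundary count: gcd(1,2) + gcd(18,3) + gcd(10,10) + gcd(9,5) = 1+3+10+1 = 15.
Pick's theorem gives I = A − B/2 + 1 = 86.5 − 15/2 + 1 = 80, so the closed region contains I + B = 80 + 15 = 95 lattice points.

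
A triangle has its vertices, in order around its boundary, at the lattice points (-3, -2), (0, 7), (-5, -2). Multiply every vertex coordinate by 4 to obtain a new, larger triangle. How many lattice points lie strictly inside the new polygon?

The shoelace formula gives twice the area as |[(-3)·7 − 0·(-2)] + [0·(-2) − (-5)·7] + [(-5)·(-2) − (-3)·(-2)]| = 18, so the area is 9.
The number of boundary lattice points is Σ gcd(|Δx|,|Δy|) = gcd(3,9) + gcd(5,9) + gcd(2,0) = 3+1+2 = 6.
Scaling by 4 multiplies the area by 4² = 16 (so the new area is 144) and multiplies the boundary lattice-point count by 4, giving 24.
By Pick's theorem, the interior count of the dilated polygon is 144 − 24/2 + 1 = 133.

133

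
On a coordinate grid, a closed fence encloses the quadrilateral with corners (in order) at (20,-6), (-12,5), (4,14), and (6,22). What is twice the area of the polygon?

632

Using the shoelace formula, 2A = |(20·5 − (-12)·(-6)) + ((-12)·14 − 4·5) + (4·22 − 6·14) + (6·(-6) − 20·22)| = 632, so the area is 316.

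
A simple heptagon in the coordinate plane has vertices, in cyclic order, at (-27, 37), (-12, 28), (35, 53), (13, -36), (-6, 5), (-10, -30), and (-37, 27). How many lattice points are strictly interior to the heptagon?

2900

Using the shoelace formula, 2A = |[(-27)·28 − (-12)·37] + [(-12)·53 − 35·28] + [35·(-36) − 13·53] + [13·5 − (-6)·(-36)] + [(-6)·(-30) − (-10)·5] + [(-10)·27 − (-37)·(-30)] + [(-37)·37 − (-27)·27]| = 5818, so the area is 2909.
The number of boundary lattice points is Σ gcd(|Δx|,|Δy|) = gcd(15,9) + gcd(47,25) + gcd(22,89) + gcd(19,41) + gcd(4,35) + gcd(27,57) + gcd(10,10) = 3+1+1+1+1+3+10 = 20.
Pick's theorem gives I = A − B/2 + 1 = 2909 − 20/2 + 1 = 2900.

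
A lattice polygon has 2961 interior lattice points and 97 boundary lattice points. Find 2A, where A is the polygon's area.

By Pick's theorem, A = I + B/2 − 1 = 2961 + 97/2 − 1 = 6017/2.
Hence 2A = 6017.

6017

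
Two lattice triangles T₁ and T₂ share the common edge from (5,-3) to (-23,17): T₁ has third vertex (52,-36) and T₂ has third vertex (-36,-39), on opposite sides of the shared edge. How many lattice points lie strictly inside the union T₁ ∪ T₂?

The union is the simple quadrilateral with vertices (5,-3), (52,-36), (-23,17), (-36,-39) in order.
Using the shoelace formula, 2A = |[5·(-36) − 52·(-3)] + [52·17 − (-23)·(-36)] + [(-23)·(-39) − (-36)·17] + [(-36)·(-3) − 5·(-39)]| = 1844, so the area is 922.
Along each edge there are gcd(|Δx|,|Δy|)+1 lattice points, so counting each shared vertex once the boundary has gcd(47,33) + gcd(75,53) + gcd(13,56) + gcd(41,36) = 1+1+1+1 = 4.
By Pick's theorem I = A − B/2 + 1 = 922 − 4/2 + 1 = 921.

921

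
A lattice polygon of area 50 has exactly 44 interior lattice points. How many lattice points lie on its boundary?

Pick's theorem gives A = I + B/2 − 1, so B = 2(A − I + 1) = 2(50 − 44 + 1) = 14.

14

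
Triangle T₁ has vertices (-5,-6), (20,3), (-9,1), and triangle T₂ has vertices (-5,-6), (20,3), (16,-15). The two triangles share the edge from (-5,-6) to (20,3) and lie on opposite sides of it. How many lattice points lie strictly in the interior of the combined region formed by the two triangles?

310

The union is the simple quadrilateral with vertices (-5,-6), (-9,1), (20,3), (16,-15) in order.
Using the shoelace formula, 2A = |((-5)·1 − (-9)·(-6)) + ((-9)·3 − 20·1) + (20·(-15) − 16·3) + (16·(-6) − (-5)·(-15))| = 625, so the area is 312.5.
Along each edge there are gcd(|Δx|,|Δy|)+1 lattice points, so counting each shared vertex once the boundary has gcd(4,7) + gcd(29,2) + gcd(4,18) + gcd(21,9) = 1+1+2+3 = 7.
By Pick's theorem I = A − B/2 + 1 = 312.5 − 7/2 + 1 = 310.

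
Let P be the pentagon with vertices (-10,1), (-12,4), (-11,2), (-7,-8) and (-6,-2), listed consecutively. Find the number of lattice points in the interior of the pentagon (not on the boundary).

Using the shoelace formula, 2A = |((-10)·4 − (-12)·1) + ((-12)·2 − (-11)·4) + ((-11)·(-8) − (-7)·2) + ((-7)·(-2) − (-6)·(-8)) + ((-6)·1 − (-10)·(-2))| = 34, so the area is 17.
Along each edge there are gcd(|Δx|,|Δy|)+1 lattice points, so counting each shared vertex once the boundary has gcd(2,3) + gcd(1,2) + gcd(4,10) + gcd(1,6) + gcd(4,3) = 1+1+2+1+1 = 6.
Pick's theorem gives I = A − B/2 + 1 = 17 − 6/2 + 1 = 15.

15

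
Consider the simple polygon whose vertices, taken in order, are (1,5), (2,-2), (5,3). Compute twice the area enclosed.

26

Using the shoelace formula, 2A = |[1·(-2) − 2·5] + [2·3 − 5·(-2)] + [5·5 − 1·3]| = 26, so the area is 13.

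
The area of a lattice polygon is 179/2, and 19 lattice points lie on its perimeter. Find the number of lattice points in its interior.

81

From Pick's theorem, I = A − B/2 + 1 = 179/2 − 19/2 + 1 = 81.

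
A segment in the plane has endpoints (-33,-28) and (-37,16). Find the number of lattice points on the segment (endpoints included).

5

The number of lattice points on a segment between lattice points is gcd(|Δx|,|Δy|) + 1 = gcd(4,44) + 1 = 4 + 1 = 5.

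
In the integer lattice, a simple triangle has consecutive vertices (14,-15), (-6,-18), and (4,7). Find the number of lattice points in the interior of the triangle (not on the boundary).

By the shoelace formula, twice the signed area is |[14·(-18) − (-6)·(-15)] + [(-6)·7 − 4·(-18)] + [4·(-15) − 14·7]| = 470, so the area is 235.
The number of boundary lattice points is Σ gcd(|Δx|,|Δy|) = gcd(20,3) + gcd(10,25) + gcd(10,22) = 1+5+2 = 8.
Pick's theorem gives I = A − B/2 + 1 = 235 − 8/2 + 1 = 232.

232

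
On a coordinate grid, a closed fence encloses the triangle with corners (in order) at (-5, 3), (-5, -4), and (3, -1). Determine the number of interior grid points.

23

Using the shoelace formula, 2A = |[(-5)·(-4) − (-5)·3] + [(-5)·(-1) − 3·(-4)] + [3·3 − (-5)·(-1)]| = 56, so the area is 28.
Along each edge there are gcd(|Δx|,|Δy|)+1 lattice points, so counting each shared vertex once the boundary has gcd(0,7) + gcd(8,3) + gcd(8,4) = 7+1+4 = 12.
Pick's theorem gives I = A − B/2 + 1 = 28 − 12/2 + 1 = 23.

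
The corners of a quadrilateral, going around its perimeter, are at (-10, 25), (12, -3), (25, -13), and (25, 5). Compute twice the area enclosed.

774

Using the shoelace formula, 2A = |[(-10)·(-3) − 12·25] + [12·(-13) − 25·(-3)] + [25·5 − 25·(-13)] + [25·25 − (-10)·5]| = 774, so the area is 387.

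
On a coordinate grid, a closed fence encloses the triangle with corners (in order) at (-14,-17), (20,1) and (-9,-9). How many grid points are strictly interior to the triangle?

By the shoelace formula, twice the signed area is |((-14)·1 − 20·(-17)) + (20·(-9) − (-9)·1) + ((-9)·(-17) − (-14)·(-9))| = 182, so the area is 91.
Along each edge there are gcd(|Δx|,|Δy|)+1 lattice points, so counting each shared vertex once the boundary has gcd(34,18) + gcd(29,10) + gcd(5,8) = 2+1+1 = 4.
Pick's theorem gives I = A − B/2 + 1 = 91 − 4/2 + 1 = 90.

90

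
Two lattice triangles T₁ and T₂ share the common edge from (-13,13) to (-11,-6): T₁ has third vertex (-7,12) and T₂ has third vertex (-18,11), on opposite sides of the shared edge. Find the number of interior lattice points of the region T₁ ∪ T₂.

The union is the simple quadrilateral with vertices (-13,13), (-7,12), (-11,-6), (-18,11) in order.
Using the shoelace formula, 2A = |[(-13)·12 − (-7)·13] + [(-7)·(-6) − (-11)·12] + [(-11)·11 − (-18)·(-6)] + [(-18)·13 − (-13)·11]| = 211, so the area is 105.5.
The number of boundary lattice points is Σ gcd(|Δx|,|Δy|) = gcd(6,1) + gcd(4,18) + gcd(7,17) + gcd(5,2) = 1+2+1+1 = 5.
By Pick's theorem I = A − B/2 + 1 = 105.5 − 5/2 + 1 = 104.

104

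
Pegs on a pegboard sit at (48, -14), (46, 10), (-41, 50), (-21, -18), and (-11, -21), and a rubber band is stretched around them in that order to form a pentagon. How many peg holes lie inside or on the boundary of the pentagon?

Using the shoelace formula, 2A = |[48·10 − 46·(-14)] + [46·50 − (-41)·10] + [(-41)·(-18) − (-21)·50] + [(-21)·(-21) − (-11)·(-18)] + [(-11)·(-14) − 48·(-21)]| = 7027, so the area is 3513.5.
Summing gcd(|Δx|,|Δy|) over the edges gives the boundary count: gcd(2,24) + gcd(87,40) + gcd(20,68) + gcd(10,3) + gcd(59,7) = 2+1+4+1+1 = 9.
Pick's theorem gives I = A − B/2 + 1 = 3513.5 − 9/2 + 1 = 3510, so the closed region contains I + B = 3510 + 9 = 3519 lattice points.

3519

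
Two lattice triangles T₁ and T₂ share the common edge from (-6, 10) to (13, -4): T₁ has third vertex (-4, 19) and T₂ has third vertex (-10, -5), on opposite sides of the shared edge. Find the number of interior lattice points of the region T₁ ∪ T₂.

The union is the simple quadrilateral with vertices (-6, 10), (-4, 19), (13, -4), (-10, -5) in order.
The shoelace formula gives twice the area as |[(-6)·19 − (-4)·10] + [(-4)·(-4) − 13·19] + [13·(-5) − (-10)·(-4)] + [(-10)·10 − (-6)·(-5)]| = 540, so the area is 270.
Along each edge there are gcd(|Δx|,|Δy|)+1 lattice points, so counting each shared vertex once the boundary has gcd(2,9) + gcd(17,23) + gcd(23,1) + gcd(4,15) = 1+1+1+1 = 4.
By Pick's theorem I = A − B/2 + 1 = 270 − 4/2 + 1 = 269.

269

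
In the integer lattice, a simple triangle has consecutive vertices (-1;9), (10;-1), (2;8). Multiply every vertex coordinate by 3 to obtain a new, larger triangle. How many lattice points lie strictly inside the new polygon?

Using the shoelace formula, 2A = |((-1)·(-1) − 10·9) + (10·8 − 2·(-1)) + (2·9 − (-1)·8)| = 19, so the area is 19/2.
The number of boundary lattice points is Σ gcd(|Δx|,|Δy|) = gcd(11,10) + gcd(8,9) + gcd(3,1) = 1+1+1 = 3.
Scaling by 3 multiplies the area by 3² = 9 (so the new area is 171/2) and multiplies the boundary lattice-point count by 3, giving 9.
By Pick's theorem, the interior count of the dilated polygon is 171/2 − 9/2 + 1 = 82.

82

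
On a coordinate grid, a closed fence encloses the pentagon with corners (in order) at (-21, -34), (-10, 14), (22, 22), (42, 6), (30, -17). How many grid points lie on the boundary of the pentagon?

31

Summing gcd(|Δx|,|Δy|) over the edges gives the boundary count: gcd(11,48) + gcd(32,8) + gcd(20,16) + gcd(12,23) + gcd(51,17) = 1+8+4+1+17 = 31.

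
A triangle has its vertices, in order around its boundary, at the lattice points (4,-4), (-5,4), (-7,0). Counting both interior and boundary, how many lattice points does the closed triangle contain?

The shoelace formula gives twice the area as |(4·4 − (-5)·(-4)) + ((-5)·0 − (-7)·4) + ((-7)·(-4) − 4·0)| = 52, so the area is 26.
Summing gcd(|Δx|,|Δy|) over the edges gives the boundary count: gcd(9,8) + gcd(2,4) + gcd(11,4) = 1+2+1 = 4.
Pick's theorem gives I = A − B/2 + 1 = 26 − 4/2 + 1 = 25, so the closed region contains I + B = 25 + 4 = 29 lattice points.

29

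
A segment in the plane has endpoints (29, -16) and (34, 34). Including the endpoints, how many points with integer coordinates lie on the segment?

The number of lattice points on a segment between lattice points is gcd(|Δx|,|Δy|) + 1 = gcd(5,50) + 1 = 5 + 1 = 6.

6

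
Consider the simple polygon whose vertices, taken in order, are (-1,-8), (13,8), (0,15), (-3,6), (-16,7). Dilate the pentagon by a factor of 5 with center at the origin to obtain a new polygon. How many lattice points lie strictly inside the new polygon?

6771

The shoelace formula gives twice the area as |[(-1)·8 − 13·(-8)] + [13·15 − 0·8] + [0·6 − (-3)·15] + [(-3)·7 − (-16)·6] + [(-16)·(-8) − (-1)·7]| = 546, so the area is 273.
The number of boundary lattice points is Σ gcd(|Δx|,|Δy|) = gcd(14,16) + gcd(13,7) + gcd(3,9) + gcd(13,1) + gcd(15,15) = 2+1+3+1+15 = 22.
Scaling by 5 multiplies the area by 5² = 25 (so the new area is 6825) and multiplies the boundary lattice-point count by 5, giving 110.
By Pick's theorem, the interior count of the dilated polygon is 6825 − 110/2 + 1 = 6771.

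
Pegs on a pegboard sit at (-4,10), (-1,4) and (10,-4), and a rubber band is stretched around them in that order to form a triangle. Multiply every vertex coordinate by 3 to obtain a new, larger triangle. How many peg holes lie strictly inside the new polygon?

The shoelace formula gives twice the area as |[(-4)·4 − (-1)·10] + [(-1)·(-4) − 10·4] + [10·10 − (-4)·(-4)]| = 42, so the area is 21.
Summing gcd(|Δx|,|Δy|) over the edges gives the boundary count: gcd(3,6) + gcd(11,8) + gcd(14,14) = 3+1+14 = 18.
Scaling by 3 multiplies the area by 3² = 9 (so the new area is 189) and multiplies the boundary lattice-point count by 3, giving 54.
By Pick's theorem, the interior count of the dilated polygon is 189 − 54/2 + 1 = 163.

163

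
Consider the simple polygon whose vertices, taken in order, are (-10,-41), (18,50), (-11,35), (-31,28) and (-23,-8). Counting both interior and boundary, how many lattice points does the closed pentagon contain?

1983

By the shoelace formula, twice the signed area is |[(-10)·50 − 18·(-41)] + [18·35 − (-11)·50] + [(-11)·28 − (-31)·35] + [(-31)·(-8) − (-23)·28] + [(-23)·(-41) − (-10)·(-8)]| = 3950, so the area is 1975.
Along each edge there are gcd(|Δx|,|Δy|)+1 lattice points, so counting each shared vertex once the boundary has gcd(28,91) + gcd(29,15) + gcd(20,7) + gcd(8,36) + gcd(13,33) = 7+1+1+4+1 = 14.
Pick's theorem gives I = A − B/2 + 1 = 1975 − 14/2 + 1 = 1969, so the closed region contains I + B = 1969 + 14 = 1983 lattice points.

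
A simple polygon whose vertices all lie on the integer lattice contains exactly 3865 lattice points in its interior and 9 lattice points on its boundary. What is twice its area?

By Pick's theorem, A = I + B/2 − 1 = 3865 + 9/2 − 1 = 7737/2.
Hence 2A = 7737.

7737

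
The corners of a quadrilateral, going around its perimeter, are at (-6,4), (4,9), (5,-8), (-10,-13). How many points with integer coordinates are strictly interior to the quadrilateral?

200

The shoelace formula gives twice the area as |[(-6)·9 − 4·4] + [4·(-8) − 5·9] + [5·(-13) − (-10)·(-8)] + [(-10)·4 − (-6)·(-13)]| = 410, so the area is 205.
Summing gcd(|Δx|,|Δy|) over the edges gives the boundary count: gcd(10,5) + gcd(1,17) + gcd(15,5) + gcd(4,17) = 5+1+5+1 = 12.
Pick's theorem gives I = A − B/2 + 1 = 205 − 12/2 + 1 = 200.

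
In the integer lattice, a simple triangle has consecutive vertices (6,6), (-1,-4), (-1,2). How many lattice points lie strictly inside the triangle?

The shoelace formula gives twice the area as |[6·(-4) − (-1)·6] + [(-1)·2 − (-1)·(-4)] + [(-1)·6 − 6·2]| = 42, so the area is 21.
The number of boundary lattice points is Σ gcd(|Δx|,|Δy|) = gcd(7,10) + gcd(0,6) + gcd(7,4) = 1+6+1 = 8.
Pick's theorem gives I = A − B/2 + 1 = 21 − 8/2 + 1 = 18.

18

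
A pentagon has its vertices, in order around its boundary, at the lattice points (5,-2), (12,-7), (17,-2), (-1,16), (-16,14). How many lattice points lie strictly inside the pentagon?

267

The shoelace formula gives twice the area as |(5·(-7) − 12·(-2)) + (12·(-2) − 17·(-7)) + (17·16 − (-1)·(-2)) + ((-1)·14 − (-16)·16) + ((-16)·(-2) − 5·14)| = 558, so the area is 279.
Along each edge there are gcd(|Δx|,|Δy|)+1 lattice points, so counting each shared vertex once the boundary has gcd(7,5) + gcd(5,5) + gcd(18,18) + gcd(15,2) + gcd(21,16) = 1+5+18+1+1 = 26.
By Pick's theorem A = I + B/2 − 1, so I = 279 − 26/2 + 1 = 267.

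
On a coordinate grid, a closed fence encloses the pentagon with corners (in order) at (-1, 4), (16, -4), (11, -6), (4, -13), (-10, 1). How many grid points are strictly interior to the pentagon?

By the shoelace formula, twice the signed area is |[(-1)·(-4) − 16·4] + [16·(-6) − 11·(-4)] + [11·(-13) − 4·(-6)] + [4·1 − (-10)·(-13)] + [(-10)·4 − (-1)·1]| = 396, so the area is 198.
Summing gcd(|Δx|,|Δy|) over the edges gives the boundary count: gcd(17,8) + gcd(5,2) + gcd(7,7) + gcd(14,14) + gcd(9,3) = 1+1+7+14+3 = 26.
Pick's theorem gives I = A − B/2 + 1 = 198 − 26/2 + 1 = 186.

186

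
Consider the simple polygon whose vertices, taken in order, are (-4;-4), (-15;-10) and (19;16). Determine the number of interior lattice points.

By the shoelace formula, twice the signed area is |[(-4)·(-10) − (-15)·(-4)] + [(-15)·16 − 19·(-10)] + [19·(-4) − (-4)·16]| = 82, so the area is 41.
Summing gcd(|Δx|,|Δy|) over the edges gives the boundary count: gcd(11,6) + gcd(34,26) + gcd(23,20) = 1+2+1 = 4.
Pick's theorem gives I = A − B/2 + 1 = 41 − 4/2 + 1 = 40.

40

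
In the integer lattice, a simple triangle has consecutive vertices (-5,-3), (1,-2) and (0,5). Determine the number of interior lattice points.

Using the shoelace formula, 2A = |((-5)·(-2) − 1·(-3)) + (1·5 − 0·(-2)) + (0·(-3) − (-5)·5)| = 43, so the area is 43/2.
The number of boundary lattice points is Σ gcd(|Δx|,|Δy|) = gcd(6,1) + gcd(1,7) + gcd(5,8) = 1+1+1 = 3.
By Pick's theorem A = I + B/2 − 1, so I = 43/2 − 3/2 + 1 = 21.

21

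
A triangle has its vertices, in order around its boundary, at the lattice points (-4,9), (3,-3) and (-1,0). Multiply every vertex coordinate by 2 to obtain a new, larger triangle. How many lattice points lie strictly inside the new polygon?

50

The shoelace formula gives twice the area as |[(-4)·(-3) − 3·9] + [3·0 − (-1)·(-3)] + [(-1)·9 − (-4)·0]| = 27, so the area is 27/2.
Along each edge there are gcd(|Δx|,|Δy|)+1 lattice points, so counting each shared vertex once the boundary has gcd(7,12) + gcd(4,3) + gcd(3,9) = 1+1+3 = 5.
Scaling by 2 multiplies the area by 2² = 4 (so the new area is 54) and multiplies the boundary lattice-point count by 2, giving 10.
By Pick's theorem, the interior count of the dilated polygon is 54 − 10/2 + 1 = 50.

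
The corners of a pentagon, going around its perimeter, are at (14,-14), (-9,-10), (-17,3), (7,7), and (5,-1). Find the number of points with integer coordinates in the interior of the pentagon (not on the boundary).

The shoelace formula gives twice the area as |(14·(-10) − (-9)·(-14)) + ((-9)·3 − (-17)·(-10)) + ((-17)·7 − 7·3) + (7·(-1) − 5·7) + (5·(-14) − 14·(-1))| = 701, so the area is 350.5.
Along each edge there are gcd(|Δx|,|Δy|)+1 lattice points, so counting each shared vertex once the boundary has gcd(23,4) + gcd(8,13) + gcd(24,4) + gcd(2,8) + gcd(9,13) = 1+1+4+2+1 = 9.
Pick's theorem gives I = A − B/2 + 1 = 350.5 − 9/2 + 1 = 347.

347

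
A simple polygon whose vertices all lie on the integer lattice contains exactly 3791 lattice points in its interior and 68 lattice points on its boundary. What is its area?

3824

Pick's theorem states A = I + B/2 − 1, so A = 3791 + 68/2 − 1 = 3824.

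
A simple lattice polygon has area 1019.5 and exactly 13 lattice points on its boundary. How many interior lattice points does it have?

1014

Pick's theorem A = I + B/2 − 1 rearranges to I = A − B/2 + 1 = 1019.5 − 13/2 + 1 = 1014.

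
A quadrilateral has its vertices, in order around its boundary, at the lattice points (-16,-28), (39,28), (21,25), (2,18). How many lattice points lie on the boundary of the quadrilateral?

Along each edge there are gcd(|Δx|,|Δy|)+1 lattice points, so counting each shared vertex once the boundary has gcd(55,56) + gcd(18,3) + gcd(19,7) + gcd(18,46) = 1+3+1+2 = 7.

7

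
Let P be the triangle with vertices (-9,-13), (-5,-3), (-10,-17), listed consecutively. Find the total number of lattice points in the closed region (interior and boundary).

6

Using the shoelace formula, 2A = |((-9)·(-3) − (-5)·(-13)) + ((-5)·(-17) − (-10)·(-3)) + ((-10)·(-13) − (-9)·(-17))| = 6, so the area is 3.
Summing gcd(|Δx|,|Δy|) over the edges gives the boundary count: gcd(4,10) + gcd(5,14) + gcd(1,4) = 2+1+1 = 4.
Pick's theorem gives I = A − B/2 + 1 = 3 − 4/2 + 1 = 2, so the closed region contains I + B = 2 + 4 = 6 lattice points.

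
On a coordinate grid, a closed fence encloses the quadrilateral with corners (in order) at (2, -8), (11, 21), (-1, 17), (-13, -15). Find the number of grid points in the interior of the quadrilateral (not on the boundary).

350

The shoelace formula gives twice the area as |[2·21 − 11·(-8)] + [11·17 − (-1)·21] + [(-1)·(-15) − (-13)·17] + [(-13)·(-8) − 2·(-15)]| = 708, so the area is 354.
Along each edge there are gcd(|Δx|,|Δy|)+1 lattice points, so counting each shared vertex once the boundary has gcd(9,29) + gcd(12,4) + gcd(12,32) + gcd(15,7) = 1+4+4+1 = 10.
By Pick's theorem A = I + B/2 − 1, so I = 354 − 10/2 + 1 = 350.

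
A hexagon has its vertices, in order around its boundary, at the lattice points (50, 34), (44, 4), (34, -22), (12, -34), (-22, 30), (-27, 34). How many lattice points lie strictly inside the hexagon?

3074

By the shoelace formula, twice the signed area is |(50·4 − 44·34) + (44·(-22) − 34·4) + (34·(-34) − 12·(-22)) + (12·30 − (-22)·(-34)) + ((-22)·34 − (-27)·30) + ((-27)·34 − 50·34)| = 6236, so the area is 3118.
Along each edge there are gcd(|Δx|,|Δy|)+1 lattice points, so counting each shared vertex once the boundary has gcd(6,30) + gcd(10,26) + gcd(22,12) + gcd(34,64) + gcd(5,4) + gcd(77,0) = 6+2+2+2+1+77 = 90.
Pick's theorem gives I = A − B/2 + 1 = 3118 − 90/2 + 1 = 3074.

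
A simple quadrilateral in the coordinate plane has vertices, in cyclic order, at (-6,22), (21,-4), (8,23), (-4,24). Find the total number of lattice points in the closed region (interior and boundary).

212

The shoelace formula gives twice the area as |((-6)·(-4) − 21·22) + (21·23 − 8·(-4)) + (8·24 − (-4)·23) + ((-4)·22 − (-6)·24)| = 417, so the area is 208.5.
Summing gcd(|Δx|,|Δy|) over the edges gives the boundary count: gcd(27,26) + gcd(13,27) + gcd(12,1) + gcd(2,2) = 1+1+1+2 = 5.
Pick's theorem gives I = A − B/2 + 1 = 208.5 − 5/2 + 1 = 207, so the closed region contains I + B = 207 + 5 = 212 lattice points.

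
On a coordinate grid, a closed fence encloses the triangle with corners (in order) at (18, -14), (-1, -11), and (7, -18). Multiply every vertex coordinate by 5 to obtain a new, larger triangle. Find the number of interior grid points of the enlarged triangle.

1356

By the shoelace formula, twice the signed area is |(18·(-11) − (-1)·(-14)) + ((-1)·(-18) − 7·(-11)) + (7·(-14) − 18·(-18))| = 109, so the area is 109/2.
The number of boundary lattice points is Σ gcd(|Δx|,|Δy|) = gcd(19,3) + gcd(8,7) + gcd(11,4) = 1+1+1 = 3.
Scaling by 5 multiplies the area by 5² = 25 (so the new area is 2725/2) and multiplies the boundary lattice-point count by 5, giving 15.
By Pick's theorem, the interior count of the dilated polygon is 2725/2 − 15/2 + 1 = 1356.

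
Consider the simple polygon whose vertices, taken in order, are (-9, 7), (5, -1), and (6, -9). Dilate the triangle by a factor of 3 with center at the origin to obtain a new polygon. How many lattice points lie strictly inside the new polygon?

463

By the shoelace formula, twice the signed area is |[(-9)·(-1) − 5·7] + [5·(-9) − 6·(-1)] + [6·7 − (-9)·(-9)]| = 104, so the area is 52.
Along each edge there are gcd(|Δx|,|Δy|)+1 lattice points, so counting each shared vertex once the boundary has gcd(14,8) + gcd(1,8) + gcd(15,16) = 2+1+1 = 4.
Scaling by 3 multiplies the area by 3² = 9 (so the new area is 468) and multiplies the boundary lattice-point count by 3, giving 12.
By Pick's theorem, the interior count of the dilated polygon is 468 − 12/2 + 1 = 463.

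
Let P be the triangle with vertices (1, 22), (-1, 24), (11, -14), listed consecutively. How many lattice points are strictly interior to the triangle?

By the shoelace formula, twice the signed area is |(1·24 − (-1)·22) + ((-1)·(-14) − 11·24) + (11·22 − 1·(-14))| = 52, so the area is 26.
The number of boundary lattice points is Σ gcd(|Δx|,|Δy|) = gcd(2,2) + gcd(12,38) + gcd(10,36) = 2+2+2 = 6.
Pick's theorem gives I = A − B/2 + 1 = 26 − 6/2 + 1 = 24.

24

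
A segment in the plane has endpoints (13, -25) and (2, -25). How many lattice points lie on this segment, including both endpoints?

12

The number of lattice points on a segment between lattice points is gcd(|Δx|,|Δy|) + 1 = gcd(11,0) + 1 = 11 + 1 = 12.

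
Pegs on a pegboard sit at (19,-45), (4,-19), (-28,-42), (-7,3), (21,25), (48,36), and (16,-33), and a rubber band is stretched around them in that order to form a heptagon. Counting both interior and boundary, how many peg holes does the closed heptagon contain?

2104

The shoelace formula gives twice the area as |(19·(-19) − 4·(-45)) + (4·(-42) − (-28)·(-19)) + ((-28)·3 − (-7)·(-42)) + ((-7)·25 − 21·3) + (21·36 − 48·25) + (48·(-33) − 16·36) + (16·(-45) − 19·(-33))| = 4194, so the area is 2097.
Summing gcd(|Δx|,|Δy|) over the edges gives the boundary count: gcd(15,26) + gcd(32,23) + gcd(21,45) + gcd(28,22) + gcd(27,11) + gcd(32,69) + gcd(3,12) = 1+1+3+2+1+1+3 = 12.
Pick's theorem gives I = A − B/2 + 1 = 2097 − 12/2 + 1 = 2092, so the closed region contains I + B = 2092 + 12 = 2104 lattice points.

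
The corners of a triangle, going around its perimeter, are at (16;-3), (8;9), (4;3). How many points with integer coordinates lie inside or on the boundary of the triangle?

The shoelace formula gives twice the area as |(16·9 − 8·(-3)) + (8·3 − 4·9) + (4·(-3) − 16·3)| = 96, so the area is 48.
The number of boundary lattice points is Σ gcd(|Δx|,|Δy|) = gcd(8,12) + gcd(4,6) + gcd(12,6) = 4+2+6 = 12.
Pick's theorem gives I = A − B/2 + 1 = 48 − 12/2 + 1 = 43, so the closed region contains I + B = 43 + 12 = 55 lattice points.

55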